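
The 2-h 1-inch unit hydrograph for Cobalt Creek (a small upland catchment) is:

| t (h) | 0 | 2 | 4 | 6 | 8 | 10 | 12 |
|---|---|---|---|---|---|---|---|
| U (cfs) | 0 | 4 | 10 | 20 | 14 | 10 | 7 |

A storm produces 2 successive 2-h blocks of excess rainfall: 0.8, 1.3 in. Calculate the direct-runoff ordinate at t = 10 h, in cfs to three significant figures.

By discrete convolution, Q_j = Σ (P_i / 1 in) · U_{j−i}.
At t = 10 h (j=5): Q = (0.8/1)·10 + (1.3/1)·14 = 26.2 cfs.

Q ≈ 26.2 cfs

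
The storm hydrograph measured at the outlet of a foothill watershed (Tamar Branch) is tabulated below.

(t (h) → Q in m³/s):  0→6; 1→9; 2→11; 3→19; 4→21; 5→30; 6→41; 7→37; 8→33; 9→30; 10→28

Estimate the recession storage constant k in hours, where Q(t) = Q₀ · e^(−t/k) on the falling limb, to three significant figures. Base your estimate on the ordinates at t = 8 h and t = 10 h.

k ≈ 12.2 h

On the falling limb, Q drops from 33 to 28 m³/s between t = 8 h and t = 10 h (Δt = 2 h).
k = −Δt / ln(Q₂/Q₁) = −2 / ln(28/33) = 12.2 h.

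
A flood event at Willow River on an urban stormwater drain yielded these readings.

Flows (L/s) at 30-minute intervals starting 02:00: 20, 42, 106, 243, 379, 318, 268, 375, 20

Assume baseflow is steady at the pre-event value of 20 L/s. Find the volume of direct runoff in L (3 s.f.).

Direct-runoff ordinates (Q − Q_b): 0.0, 22.0, 86.0, 223.0, 359.0, 298.0, 248.0, 355.0, 0.0 L/s.
ΣQ_DR = 1591 L/s.
With Δt = 0.5 h = 1800 s, V = ΣQ_DR · Δt = 1591 × 1800 = 2.86 × 10^6 L.

V ≈ 2.86 × 10^6 L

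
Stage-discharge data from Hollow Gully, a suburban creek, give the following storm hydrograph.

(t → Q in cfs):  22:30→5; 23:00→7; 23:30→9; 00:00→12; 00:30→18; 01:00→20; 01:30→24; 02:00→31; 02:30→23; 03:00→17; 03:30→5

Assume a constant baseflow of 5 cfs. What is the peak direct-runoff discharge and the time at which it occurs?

Subtracting baseflow gives direct-runoff ordinates: 0.0, 2.0, 4.0, 7.0, 13.0, 15.0, 19.0, 26.0, 18.0, 12.0, 0.0 cfs.
The maximum is 26.0 cfs, occurring at the reading for t = 02:00.

Q_p = 26.0 cfs at t = 02:00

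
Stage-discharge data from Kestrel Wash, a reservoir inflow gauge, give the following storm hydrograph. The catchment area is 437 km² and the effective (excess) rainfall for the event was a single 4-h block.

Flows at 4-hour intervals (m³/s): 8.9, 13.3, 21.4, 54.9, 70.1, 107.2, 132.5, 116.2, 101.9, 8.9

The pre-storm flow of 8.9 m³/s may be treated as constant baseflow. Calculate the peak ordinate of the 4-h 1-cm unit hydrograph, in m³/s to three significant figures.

Direct runoff: 0.0, 4.4, 12.5, 46.0, 61.2, 98.3, 123.6, 107.3, 93.0, 0.0 m³/s; ΣQ_DR = 546.3 m³/s, peak = 123.6 m³/s.
Runoff depth d = ΣQ_DR·Δt / A = 546.3 × 14400 / (437 km²) = 18.00 mm.
The 1-cm UH is the DRH scaled by (10 mm)/d, so U_p = 123.6 × 10/18.00 = 68.7 m³/s.

U_p ≈ 68.7 m³/s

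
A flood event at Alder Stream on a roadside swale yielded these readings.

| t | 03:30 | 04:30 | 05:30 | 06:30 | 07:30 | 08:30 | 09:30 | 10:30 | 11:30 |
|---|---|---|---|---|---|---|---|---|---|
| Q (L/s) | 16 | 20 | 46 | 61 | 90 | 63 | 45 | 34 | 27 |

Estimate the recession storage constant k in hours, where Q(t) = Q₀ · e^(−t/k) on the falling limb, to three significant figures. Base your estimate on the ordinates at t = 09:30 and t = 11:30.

On the falling limb, Q drops from 45 to 27 L/s between t = 09:30 and t = 11:30 (Δt = 2 h).
k = −Δt / ln(Q₂/Q₁) = −2 / ln(27/45) = 3.92 h.

k ≈ 3.92 h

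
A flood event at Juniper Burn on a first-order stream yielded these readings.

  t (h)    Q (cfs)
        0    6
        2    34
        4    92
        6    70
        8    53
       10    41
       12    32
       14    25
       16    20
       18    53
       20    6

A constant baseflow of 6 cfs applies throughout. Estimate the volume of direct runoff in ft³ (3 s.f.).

Direct-runoff ordinates (Q − Q_b): 0.0, 28.0, 86.0, 64.0, 47.0, 35.0, 26.0, 19.0, 14.0, 47.0, 0.0 cfs.
ΣQ_DR = 366.0 cfs.
With Δt = 2 h = 7200 s, V = ΣQ_DR · Δt = 366.0 × 7200 = 2.64 × 10^6 ft³.

V ≈ 2.64 × 10^6 ft³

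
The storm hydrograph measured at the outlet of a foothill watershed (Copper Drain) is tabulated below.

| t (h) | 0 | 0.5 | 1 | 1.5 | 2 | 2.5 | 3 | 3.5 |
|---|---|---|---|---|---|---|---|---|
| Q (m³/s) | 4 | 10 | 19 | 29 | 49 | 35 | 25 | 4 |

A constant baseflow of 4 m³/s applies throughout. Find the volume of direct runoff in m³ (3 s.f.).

V ≈ 2.57 × 10^5 m³

Direct-runoff ordinates (Q − Q_b): 0.0, 6.0, 15.0, 25.0, 45.0, 31.0, 21.0, 0.0 m³/s.
ΣQ_DR = 143.0 m³/s.
With Δt = 0.5 h = 1800 s, V = ΣQ_DR · Δt = 143.0 × 1800 = 2.57 × 10^5 m³.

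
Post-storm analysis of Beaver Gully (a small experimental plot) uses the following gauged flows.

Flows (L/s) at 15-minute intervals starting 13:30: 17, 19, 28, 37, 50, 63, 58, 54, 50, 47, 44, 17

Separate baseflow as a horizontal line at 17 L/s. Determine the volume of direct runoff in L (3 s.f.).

V ≈ 2.52 × 10^5 L

Direct-runoff ordinates (Q − Q_b): 0.0, 2.0, 11.0, 20.0, 33.0, 46.0, 41.0, 37.0, 33.0, 30.0, 27.0, 0.0 L/s.
ΣQ_DR = 280.0 L/s.
With Δt = 0.25 h = 900 s, V = ΣQ_DR · Δt = 280.0 × 900 = 2.52 × 10^5 L.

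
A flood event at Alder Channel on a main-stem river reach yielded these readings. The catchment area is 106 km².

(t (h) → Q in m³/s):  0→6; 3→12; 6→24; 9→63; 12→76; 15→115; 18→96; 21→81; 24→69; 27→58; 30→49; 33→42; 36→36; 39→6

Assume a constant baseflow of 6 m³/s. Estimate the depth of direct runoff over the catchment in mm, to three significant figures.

Direct runoff: 0.0, 6.0, 18.0, 57.0, 70.0, 109.0, 90.0, 75.0, 63.0, 52.0, 43.0, 36.0, 30.0, 0.0 m³/s; ΣQ_DR = 649.0 m³/s.
V = ΣQ_DR · Δt = 649.0 × 10800 s = 7.009 × 10^6 m³.
Over A = 106 km², depth = V / A = 66.1 mm.

d ≈ 66.1 mm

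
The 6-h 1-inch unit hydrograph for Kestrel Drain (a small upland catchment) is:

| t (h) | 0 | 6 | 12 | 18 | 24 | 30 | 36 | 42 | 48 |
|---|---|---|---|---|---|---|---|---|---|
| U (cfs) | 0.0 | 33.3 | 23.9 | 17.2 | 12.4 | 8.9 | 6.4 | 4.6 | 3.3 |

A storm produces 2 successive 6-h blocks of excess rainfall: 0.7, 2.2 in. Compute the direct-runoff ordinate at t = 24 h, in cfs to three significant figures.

Q ≈ 46.5 cfs

By discrete convolution, Q_j = Σ (P_i / 1 in) · U_{j−i}.
At t = 24 h (j=4): Q = (0.7/1)·12.4 + (2.2/1)·17.2 = 46.5 cfs.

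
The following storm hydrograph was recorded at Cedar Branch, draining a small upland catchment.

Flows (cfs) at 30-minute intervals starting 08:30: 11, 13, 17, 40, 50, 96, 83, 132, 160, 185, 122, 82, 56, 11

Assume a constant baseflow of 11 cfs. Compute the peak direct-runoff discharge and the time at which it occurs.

Q_p = 174.0 cfs at t = 13:00

Subtracting baseflow gives direct-runoff ordinates: 0.0, 2.0, 6.0, 29.0, 39.0, 85.0, 72.0, 121.0, 149.0, 174.0, 111.0, 71.0, 45.0, 0.0 cfs.
The maximum is 174.0 cfs, occurring at the reading for t = 13:00.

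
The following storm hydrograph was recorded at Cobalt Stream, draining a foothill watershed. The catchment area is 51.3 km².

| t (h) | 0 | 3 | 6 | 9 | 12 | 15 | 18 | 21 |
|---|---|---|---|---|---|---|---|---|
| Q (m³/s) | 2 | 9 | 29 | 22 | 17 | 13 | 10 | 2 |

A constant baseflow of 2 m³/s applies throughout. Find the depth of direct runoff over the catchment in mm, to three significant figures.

d ≈ 18.5 mm

Direct runoff: 0.0, 7.0, 27.0, 20.0, 15.0, 11.0, 8.0, 0.0 m³/s; ΣQ_DR = 88.00 m³/s.
V = ΣQ_DR · Δt = 88.00 × 10800 s = 9.504 × 10^5 m³.
Over A = 51.3 km², depth = V / A = 18.5 mm.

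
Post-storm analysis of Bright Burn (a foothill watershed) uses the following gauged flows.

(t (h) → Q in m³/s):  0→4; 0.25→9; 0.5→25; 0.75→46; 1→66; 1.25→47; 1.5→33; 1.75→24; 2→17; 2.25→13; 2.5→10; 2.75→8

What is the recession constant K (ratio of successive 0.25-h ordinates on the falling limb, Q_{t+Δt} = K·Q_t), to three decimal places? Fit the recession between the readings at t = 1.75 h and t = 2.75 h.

K ≈ 0.760

Using the recession-limb readings at t = 1.75 h and t = 2.75 h: Q falls from 24 to 8 m³/s over 4 intervals.
K = (Q₂/Q₁)^(1/4) = (8/24)^(1/4) = 0.760.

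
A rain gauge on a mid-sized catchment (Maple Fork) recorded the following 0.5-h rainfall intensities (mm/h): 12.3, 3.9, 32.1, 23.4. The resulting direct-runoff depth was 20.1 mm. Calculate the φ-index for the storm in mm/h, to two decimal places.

Only the 3 blocks with intensity above φ contribute runoff: 12.3, 32.1, 23.4 mm/h.
Σ(I−φ)·Δt = d  ⇒  (12.3+32.1+23.4 − 3φ)·0.5 = 20.1
φ = (67.80 − 20.1/0.5) / 3 = 9.20 mm/h.

φ ≈ 9.20 mm/h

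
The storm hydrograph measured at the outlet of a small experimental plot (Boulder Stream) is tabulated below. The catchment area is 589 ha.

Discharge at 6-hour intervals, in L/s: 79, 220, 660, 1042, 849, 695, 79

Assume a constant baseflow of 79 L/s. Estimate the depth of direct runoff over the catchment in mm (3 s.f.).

Direct runoff: 0.0, 141.0, 581.0, 963.0, 770.0, 616.0, 0.0 L/s; ΣQ_DR = 3071 L/s.
V = ΣQ_DR · Δt = 3071 × 21600 s = 6.633 × 10^7 L.
Over A = 589 ha, depth = V / A = 11.3 mm.

d ≈ 11.3 mm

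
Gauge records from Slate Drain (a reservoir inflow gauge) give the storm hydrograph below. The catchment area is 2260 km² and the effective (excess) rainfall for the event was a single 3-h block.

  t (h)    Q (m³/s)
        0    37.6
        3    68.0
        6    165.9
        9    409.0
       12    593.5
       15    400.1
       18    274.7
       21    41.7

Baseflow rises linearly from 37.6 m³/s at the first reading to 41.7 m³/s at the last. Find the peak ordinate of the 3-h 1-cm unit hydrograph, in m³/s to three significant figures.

U_p ≈ 692 m³/s

Direct runoff: 0.00, 29.81, 127.13, 369.64, 553.56, 359.57, 233.59, 0.00 m³/s; ΣQ_DR = 1673 m³/s, peak = 553.56 m³/s.
Runoff depth d = ΣQ_DR·Δt / A = 1673 × 10800 / (2260 km²) = 7.996 mm.
The 1-cm UH is the DRH scaled by (10 mm)/d, so U_p = 553.56 × 10/7.996 = 692 m³/s.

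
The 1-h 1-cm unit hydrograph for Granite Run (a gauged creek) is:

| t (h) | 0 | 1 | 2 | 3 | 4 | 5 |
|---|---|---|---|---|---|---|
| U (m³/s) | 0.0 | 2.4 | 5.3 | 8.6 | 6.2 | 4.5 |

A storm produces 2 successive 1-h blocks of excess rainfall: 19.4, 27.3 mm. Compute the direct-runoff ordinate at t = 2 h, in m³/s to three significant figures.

Q ≈ 16.8 m³/s

By discrete convolution, Q_j = Σ (P_i / 10 mm) · U_{j−i}.
At t = 2 h (j=2): Q = (19.4/10)·5.3 + (27.3/10)·2.4 = 16.8 m³/s.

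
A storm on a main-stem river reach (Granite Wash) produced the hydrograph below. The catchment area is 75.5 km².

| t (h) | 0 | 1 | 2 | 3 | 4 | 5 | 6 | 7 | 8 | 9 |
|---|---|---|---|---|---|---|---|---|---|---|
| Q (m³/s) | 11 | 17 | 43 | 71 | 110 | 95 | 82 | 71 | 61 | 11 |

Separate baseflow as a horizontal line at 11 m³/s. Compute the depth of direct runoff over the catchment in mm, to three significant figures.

Direct runoff: 0.0, 6.0, 32.0, 60.0, 99.0, 84.0, 71.0, 60.0, 50.0, 0.0 m³/s; ΣQ_DR = 462.0 m³/s.
V = ΣQ_DR · Δt = 462.0 × 3600 s = 1.663 × 10^6 m³.
Over A = 75.5 km², depth = V / A = 22.0 mm.

d ≈ 22.0 mm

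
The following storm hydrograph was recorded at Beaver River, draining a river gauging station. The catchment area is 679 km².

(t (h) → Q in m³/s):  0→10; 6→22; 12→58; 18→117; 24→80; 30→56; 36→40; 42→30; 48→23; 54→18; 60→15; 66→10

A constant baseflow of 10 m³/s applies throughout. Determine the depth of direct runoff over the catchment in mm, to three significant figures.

d ≈ 11.4 mm

Direct runoff: 0.0, 12.0, 48.0, 107.0, 70.0, 46.0, 30.0, 20.0, 13.0, 8.0, 5.0, 0.0 m³/s; ΣQ_DR = 359.0 m³/s.
V = ΣQ_DR · Δt = 359.0 × 21600 s = 7.754 × 10^6 m³.
Over A = 679 km², depth = V / A = 11.4 mm.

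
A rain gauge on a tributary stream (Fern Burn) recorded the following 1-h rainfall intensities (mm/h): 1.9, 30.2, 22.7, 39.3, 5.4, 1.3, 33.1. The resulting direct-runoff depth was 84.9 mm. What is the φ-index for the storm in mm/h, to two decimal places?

φ ≈ 10.10 mm/h

Only the 4 blocks with intensity above φ contribute runoff: 30.2, 22.7, 39.3, 33.1 mm/h.
Σ(I−φ)·Δt = d  ⇒  (30.2+22.7+39.3+33.1 − 4φ)·1 = 84.9
φ = (125.3 − 84.9/1) / 4 = 10.10 mm/h.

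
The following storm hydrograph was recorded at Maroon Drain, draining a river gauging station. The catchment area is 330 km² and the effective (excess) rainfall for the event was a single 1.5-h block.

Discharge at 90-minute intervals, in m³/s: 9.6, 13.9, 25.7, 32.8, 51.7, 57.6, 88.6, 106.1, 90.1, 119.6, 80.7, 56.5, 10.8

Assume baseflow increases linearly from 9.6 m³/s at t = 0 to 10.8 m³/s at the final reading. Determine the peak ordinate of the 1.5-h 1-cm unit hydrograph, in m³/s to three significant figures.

U_p ≈ 109 m³/s

Direct runoff: 0.00, 4.20, 15.90, 22.90, 41.70, 47.50, 78.40, 95.80, 79.70, 109.10, 70.10, 45.80, 0.00 m³/s; ΣQ_DR = 611.1 m³/s, peak = 109.10 m³/s.
Runoff depth d = ΣQ_DR·Δt / A = 611.1 × 5400 / (330 km²) = 10.00 mm.
The 1-cm UH is the DRH scaled by (10 mm)/d, so U_p = 109.10 × 10/10.00 = 109 m³/s.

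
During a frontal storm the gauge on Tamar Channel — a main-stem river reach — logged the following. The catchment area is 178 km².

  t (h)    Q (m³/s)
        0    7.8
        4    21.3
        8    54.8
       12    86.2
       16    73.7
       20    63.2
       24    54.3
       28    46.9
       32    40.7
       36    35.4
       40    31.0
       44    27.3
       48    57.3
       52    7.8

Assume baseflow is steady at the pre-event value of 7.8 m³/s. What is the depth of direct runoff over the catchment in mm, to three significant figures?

d ≈ 40.3 mm

Direct runoff: 0.0, 13.5, 47.0, 78.4, 65.9, 55.4, 46.5, 39.1, 32.9, 27.6, 23.2, 19.5, 49.5, 0.0 m³/s; ΣQ_DR = 498.5 m³/s.
V = ΣQ_DR · Δt = 498.5 × 14400 s = 7.178 × 10^6 m³.
Over A = 178 km², depth = V / A = 40.3 mm.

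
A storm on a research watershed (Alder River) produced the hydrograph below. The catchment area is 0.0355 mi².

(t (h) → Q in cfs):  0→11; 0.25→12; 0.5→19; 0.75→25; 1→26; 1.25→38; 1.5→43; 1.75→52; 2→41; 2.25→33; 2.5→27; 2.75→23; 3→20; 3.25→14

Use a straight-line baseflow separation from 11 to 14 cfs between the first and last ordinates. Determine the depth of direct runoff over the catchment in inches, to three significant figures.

Direct runoff: 0.00, 0.77, 7.54, 13.31, 14.08, 25.85, 30.62, 39.38, 28.15, 19.92, 13.69, 9.46, 6.23, 0.00 cfs; ΣQ_DR = 209.0 cfs.
V = ΣQ_DR · Δt = 209.0 × 900 s = 1.881 × 10^5 ft³.
Over A = 0.0355 mi², depth = V / A = 2.28 in.

d ≈ 2.28 in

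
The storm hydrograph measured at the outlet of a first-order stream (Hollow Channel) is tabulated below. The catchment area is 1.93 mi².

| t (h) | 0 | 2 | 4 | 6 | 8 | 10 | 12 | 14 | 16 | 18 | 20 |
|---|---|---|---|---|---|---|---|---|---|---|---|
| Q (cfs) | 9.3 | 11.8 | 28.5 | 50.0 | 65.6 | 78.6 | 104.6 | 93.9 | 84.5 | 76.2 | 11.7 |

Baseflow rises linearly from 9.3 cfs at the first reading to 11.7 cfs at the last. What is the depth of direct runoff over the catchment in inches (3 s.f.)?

Direct runoff: 0.00, 2.26, 18.72, 39.98, 55.34, 68.10, 93.86, 82.92, 73.28, 64.74, 0.00 cfs; ΣQ_DR = 499.2 cfs.
V = ΣQ_DR · Δt = 499.2 × 7200 s = 3.594 × 10^6 ft³.
Over A = 1.93 mi², depth = V / A = 0.802 in.

d ≈ 0.802 in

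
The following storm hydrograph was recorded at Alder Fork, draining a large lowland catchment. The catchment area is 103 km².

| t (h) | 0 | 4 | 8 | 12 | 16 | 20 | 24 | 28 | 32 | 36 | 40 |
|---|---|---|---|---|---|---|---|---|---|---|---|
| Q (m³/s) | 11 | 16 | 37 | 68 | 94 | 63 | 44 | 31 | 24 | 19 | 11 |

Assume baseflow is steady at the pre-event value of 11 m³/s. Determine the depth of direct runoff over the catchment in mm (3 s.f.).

Direct runoff: 0.0, 5.0, 26.0, 57.0, 83.0, 52.0, 33.0, 20.0, 13.0, 8.0, 0.0 m³/s; ΣQ_DR = 297.0 m³/s.
V = ΣQ_DR · Δt = 297.0 × 14400 s = 4.277 × 10^6 m³.
Over A = 103 km², depth = V / A = 41.5 mm.

d ≈ 41.5 mm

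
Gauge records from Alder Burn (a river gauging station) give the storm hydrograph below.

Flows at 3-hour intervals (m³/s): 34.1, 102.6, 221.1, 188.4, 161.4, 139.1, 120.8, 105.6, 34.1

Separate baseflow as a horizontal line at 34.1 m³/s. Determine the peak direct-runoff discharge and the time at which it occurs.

Q_p = 187.0 m³/s at t = 6 h

Subtracting baseflow gives direct-runoff ordinates: 0.0, 68.5, 187.0, 154.3, 127.3, 105.0, 86.7, 71.5, 0.0 m³/s.
The maximum is 187.0 m³/s, occurring at the reading for t = 6 h.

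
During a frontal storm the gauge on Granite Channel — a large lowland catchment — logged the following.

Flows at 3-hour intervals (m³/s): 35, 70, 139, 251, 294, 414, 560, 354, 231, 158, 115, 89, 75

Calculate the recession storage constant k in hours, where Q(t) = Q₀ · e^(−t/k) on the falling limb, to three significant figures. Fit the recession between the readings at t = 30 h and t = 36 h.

k ≈ 14.0 h

On the falling limb, Q drops from 115 to 75 m³/s between t = 30 h and t = 36 h (Δt = 6 h).
k = −Δt / ln(Q₂/Q₁) = −6 / ln(75/115) = 14.0 h.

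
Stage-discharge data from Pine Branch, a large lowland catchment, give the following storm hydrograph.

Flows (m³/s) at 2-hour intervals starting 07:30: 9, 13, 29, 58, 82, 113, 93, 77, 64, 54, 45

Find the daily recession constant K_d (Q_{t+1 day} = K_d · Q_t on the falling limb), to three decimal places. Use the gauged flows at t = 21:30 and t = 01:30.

Between t = 21:30 and t = 01:30 the flow falls from 77 to 54 m³/s over 2×2 h = 4 h.
Per-interval ratio K = (54/77)^(1/2) = 0.8374; K_d = K^(24/2) = 0.119.

K_d ≈ 0.119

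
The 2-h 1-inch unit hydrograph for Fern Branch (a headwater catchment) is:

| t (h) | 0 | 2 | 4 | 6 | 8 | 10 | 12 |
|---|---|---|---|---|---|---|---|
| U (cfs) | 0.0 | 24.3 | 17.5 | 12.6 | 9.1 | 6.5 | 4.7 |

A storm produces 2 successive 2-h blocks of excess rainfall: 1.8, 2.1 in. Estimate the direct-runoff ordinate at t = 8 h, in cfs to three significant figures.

Q ≈ 42.8 cfs

By discrete convolution, Q_j = Σ (P_i / 1 in) · U_{j−i}.
At t = 8 h (j=4): Q = (1.8/1)·9.1 + (2.1/1)·12.6 = 42.8 cfs.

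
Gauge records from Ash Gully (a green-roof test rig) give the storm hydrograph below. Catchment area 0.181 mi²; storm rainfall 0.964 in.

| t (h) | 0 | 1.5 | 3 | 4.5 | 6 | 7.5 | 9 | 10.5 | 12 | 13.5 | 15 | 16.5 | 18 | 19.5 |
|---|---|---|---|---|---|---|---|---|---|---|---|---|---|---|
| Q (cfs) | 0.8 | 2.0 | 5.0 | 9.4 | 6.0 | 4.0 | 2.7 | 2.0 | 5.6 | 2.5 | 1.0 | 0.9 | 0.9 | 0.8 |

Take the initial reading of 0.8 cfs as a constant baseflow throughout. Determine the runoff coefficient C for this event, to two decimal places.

ΣQ_DR = 32.40 cfs; V = ΣQ_DR·Δt = 1.750 × 10^5 ft³.
Runoff depth d = V / A = 0.4161 in.
C = d / P = 0.4161 / 0.964 = 0.43.

C ≈ 0.43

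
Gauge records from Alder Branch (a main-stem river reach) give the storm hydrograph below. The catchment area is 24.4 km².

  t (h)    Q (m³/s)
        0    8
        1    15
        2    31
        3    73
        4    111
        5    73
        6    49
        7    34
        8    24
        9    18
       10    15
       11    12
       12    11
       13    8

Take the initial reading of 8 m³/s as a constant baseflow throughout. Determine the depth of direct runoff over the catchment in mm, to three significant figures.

Direct runoff: 0.0, 7.0, 23.0, 65.0, 103.0, 65.0, 41.0, 26.0, 16.0, 10.0, 7.0, 4.0, 3.0, 0.0 m³/s; ΣQ_DR = 370.0 m³/s.
V = ΣQ_DR · Δt = 370.0 × 3600 s = 1.332 × 10^6 m³.
Over A = 24.4 km², depth = V / A = 54.6 mm.

d ≈ 54.6 mm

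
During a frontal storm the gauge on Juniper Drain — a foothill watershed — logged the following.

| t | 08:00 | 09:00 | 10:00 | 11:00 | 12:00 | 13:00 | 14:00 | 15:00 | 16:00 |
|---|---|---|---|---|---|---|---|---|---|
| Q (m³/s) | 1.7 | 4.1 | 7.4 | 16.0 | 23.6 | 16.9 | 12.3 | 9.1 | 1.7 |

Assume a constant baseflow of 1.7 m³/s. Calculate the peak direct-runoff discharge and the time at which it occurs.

Q_p = 21.9 m³/s at t = 12:00

Subtracting baseflow gives direct-runoff ordinates: 0.0, 2.4, 5.7, 14.3, 21.9, 15.2, 10.6, 7.4, 0.0 m³/s.
The maximum is 21.9 m³/s, occurring at the reading for t = 12:00.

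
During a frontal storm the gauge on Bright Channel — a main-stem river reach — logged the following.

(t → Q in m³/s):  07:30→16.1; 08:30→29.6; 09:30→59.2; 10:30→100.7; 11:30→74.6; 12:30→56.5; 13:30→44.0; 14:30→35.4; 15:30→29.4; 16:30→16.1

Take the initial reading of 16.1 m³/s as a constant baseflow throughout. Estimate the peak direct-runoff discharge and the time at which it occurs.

Subtracting baseflow gives direct-runoff ordinates: 0.0, 13.5, 43.1, 84.6, 58.5, 40.4, 27.9, 19.3, 13.3, 0.0 m³/s.
The maximum is 84.6 m³/s, occurring at the reading for t = 10:30.

Q_p = 84.6 m³/s at t = 10:30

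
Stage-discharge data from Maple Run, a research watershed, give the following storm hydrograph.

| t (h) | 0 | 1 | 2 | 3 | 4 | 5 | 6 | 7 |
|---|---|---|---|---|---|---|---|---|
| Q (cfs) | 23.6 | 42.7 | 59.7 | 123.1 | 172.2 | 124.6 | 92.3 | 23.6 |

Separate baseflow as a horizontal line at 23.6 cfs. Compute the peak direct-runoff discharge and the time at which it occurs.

Q_p = 148.6 cfs at t = 4 h

Subtracting baseflow gives direct-runoff ordinates: 0.0, 19.1, 36.1, 99.5, 148.6, 101.0, 68.7, 0.0 cfs.
The maximum is 148.6 cfs, occurring at the reading for t = 4 h.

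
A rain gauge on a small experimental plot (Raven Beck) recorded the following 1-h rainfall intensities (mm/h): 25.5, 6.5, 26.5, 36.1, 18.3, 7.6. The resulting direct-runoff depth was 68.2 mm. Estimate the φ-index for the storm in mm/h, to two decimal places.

φ ≈ 9.55 mm/h

Only the 4 blocks with intensity above φ contribute runoff: 25.5, 26.5, 36.1, 18.3 mm/h.
Σ(I−φ)·Δt = d  ⇒  (25.5+26.5+36.1+18.3 − 4φ)·1 = 68.2
φ = (106.4 − 68.2/1) / 4 = 9.55 mm/h.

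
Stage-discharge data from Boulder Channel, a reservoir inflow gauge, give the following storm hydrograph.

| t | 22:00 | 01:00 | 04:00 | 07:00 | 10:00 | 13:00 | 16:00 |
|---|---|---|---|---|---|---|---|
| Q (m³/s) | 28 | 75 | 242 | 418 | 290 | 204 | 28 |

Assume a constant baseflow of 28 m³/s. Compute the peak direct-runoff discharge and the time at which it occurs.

Subtracting baseflow gives direct-runoff ordinates: 0.0, 47.0, 214.0, 390.0, 262.0, 176.0, 0.0 m³/s.
The maximum is 390.0 m³/s, occurring at the reading for t = 07:00.

Q_p = 390.0 m³/s at t = 07:00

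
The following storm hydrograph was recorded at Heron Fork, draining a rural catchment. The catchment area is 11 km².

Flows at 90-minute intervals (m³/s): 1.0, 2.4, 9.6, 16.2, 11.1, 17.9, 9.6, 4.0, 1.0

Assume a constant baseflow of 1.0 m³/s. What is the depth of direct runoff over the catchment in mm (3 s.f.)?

Direct runoff: 0.0, 1.4, 8.6, 15.2, 10.1, 16.9, 8.6, 3.0, 0.0 m³/s; ΣQ_DR = 63.80 m³/s.
V = ΣQ_DR · Δt = 63.80 × 5400 s = 3.445 × 10^5 m³.
Over A = 11 km², depth = V / A = 31.3 mm.

d ≈ 31.3 mm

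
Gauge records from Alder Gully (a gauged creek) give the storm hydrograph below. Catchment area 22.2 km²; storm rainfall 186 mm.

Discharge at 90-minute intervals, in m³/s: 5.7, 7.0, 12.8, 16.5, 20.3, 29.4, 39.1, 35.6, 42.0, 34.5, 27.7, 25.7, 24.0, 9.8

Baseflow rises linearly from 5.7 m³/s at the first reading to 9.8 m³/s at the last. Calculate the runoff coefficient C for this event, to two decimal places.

ΣQ_DR = 221.6 m³/s; V = ΣQ_DR·Δt = 1.197 × 10^6 m³.
Runoff depth d = V / A = 53.90 mm.
C = d / P = 53.90 / 186 = 0.29.

C ≈ 0.29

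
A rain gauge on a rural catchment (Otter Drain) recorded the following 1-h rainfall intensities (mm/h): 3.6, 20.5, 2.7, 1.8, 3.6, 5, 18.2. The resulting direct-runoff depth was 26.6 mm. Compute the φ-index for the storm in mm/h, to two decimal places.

Only the 2 blocks with intensity above φ contribute runoff: 20.5, 18.2 mm/h.
Σ(I−φ)·Δt = d  ⇒  (20.5+18.2 − 2φ)·1 = 26.6
φ = (38.70 − 26.6/1) / 2 = 6.05 mm/h.

φ ≈ 6.05 mm/h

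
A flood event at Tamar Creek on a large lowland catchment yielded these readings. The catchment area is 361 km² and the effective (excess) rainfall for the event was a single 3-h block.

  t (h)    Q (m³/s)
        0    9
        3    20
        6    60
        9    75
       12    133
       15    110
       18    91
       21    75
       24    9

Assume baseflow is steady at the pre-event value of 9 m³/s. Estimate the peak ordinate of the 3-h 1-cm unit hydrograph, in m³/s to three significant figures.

U_p ≈ 82.7 m³/s

Direct runoff: 0.0, 11.0, 51.0, 66.0, 124.0, 101.0, 82.0, 66.0, 0.0 m³/s; ΣQ_DR = 501.0 m³/s, peak = 124.0 m³/s.
Runoff depth d = ΣQ_DR·Δt / A = 501.0 × 10800 / (361 km²) = 14.99 mm.
The 1-cm UH is the DRH scaled by (10 mm)/d, so U_p = 124.0 × 10/14.99 = 82.7 m³/s.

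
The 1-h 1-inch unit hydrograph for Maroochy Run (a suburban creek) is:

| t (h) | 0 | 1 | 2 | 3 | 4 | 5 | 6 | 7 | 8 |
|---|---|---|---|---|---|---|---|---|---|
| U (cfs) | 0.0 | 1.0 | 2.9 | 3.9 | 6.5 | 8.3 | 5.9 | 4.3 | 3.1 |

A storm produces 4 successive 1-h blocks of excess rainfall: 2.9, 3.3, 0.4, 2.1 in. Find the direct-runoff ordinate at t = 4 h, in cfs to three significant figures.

By discrete convolution, Q_j = Σ (P_i / 1 in) · U_{j−i}.
At t = 4 h (j=4): Q = (2.9/1)·6.5 + (3.3/1)·3.9 + (0.4/1)·2.9 + (2.1/1)·1.0 = 35.0 cfs.

Q ≈ 35.0 cfs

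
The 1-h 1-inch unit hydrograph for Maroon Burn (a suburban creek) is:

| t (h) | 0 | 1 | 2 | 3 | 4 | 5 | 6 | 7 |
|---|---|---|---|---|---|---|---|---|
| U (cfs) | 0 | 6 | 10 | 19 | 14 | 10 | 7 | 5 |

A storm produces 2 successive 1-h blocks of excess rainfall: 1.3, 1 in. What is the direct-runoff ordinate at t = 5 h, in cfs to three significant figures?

Q ≈ 27.0 cfs

By discrete convolution, Q_j = Σ (P_i / 1 in) · U_{j−i}.
At t = 5 h (j=5): Q = (1.3/1)·10 + (1/1)·14 = 27.0 cfs.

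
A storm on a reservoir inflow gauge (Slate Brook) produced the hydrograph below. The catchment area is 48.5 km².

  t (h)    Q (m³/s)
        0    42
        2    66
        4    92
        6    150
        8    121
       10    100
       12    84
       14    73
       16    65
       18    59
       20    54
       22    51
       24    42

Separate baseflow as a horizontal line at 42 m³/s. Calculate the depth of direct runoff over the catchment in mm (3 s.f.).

d ≈ 67.2 mm

Direct runoff: 0.0, 24.0, 50.0, 108.0, 79.0, 58.0, 42.0, 31.0, 23.0, 17.0, 12.0, 9.0, 0.0 m³/s; ΣQ_DR = 453.0 m³/s.
V = ΣQ_DR · Δt = 453.0 × 7200 s = 3.262 × 10^6 m³.
Over A = 48.5 km², depth = V / A = 67.2 mm.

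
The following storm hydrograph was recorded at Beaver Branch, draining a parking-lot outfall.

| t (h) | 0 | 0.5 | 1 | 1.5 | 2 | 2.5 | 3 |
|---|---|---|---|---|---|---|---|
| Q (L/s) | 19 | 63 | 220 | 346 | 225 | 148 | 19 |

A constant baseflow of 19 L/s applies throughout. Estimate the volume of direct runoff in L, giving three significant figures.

V ≈ 1.63 × 10^6 L

Direct-runoff ordinates (Q − Q_b): 0.0, 44.0, 201.0, 327.0, 206.0, 129.0, 0.0 L/s.
ΣQ_DR = 907.0 L/s.
With Δt = 0.5 h = 1800 s, V = ΣQ_DR · Δt = 907.0 × 1800 = 1.63 × 10^6 L.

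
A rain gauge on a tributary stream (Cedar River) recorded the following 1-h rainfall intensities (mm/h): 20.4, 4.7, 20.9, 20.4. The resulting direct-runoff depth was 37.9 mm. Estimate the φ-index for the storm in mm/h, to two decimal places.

φ ≈ 7.93 mm/h

Only the 3 blocks with intensity above φ contribute runoff: 20.4, 20.9, 20.4 mm/h.
Σ(I−φ)·Δt = d  ⇒  (20.4+20.9+20.4 − 3φ)·1 = 37.9
φ = (61.70 − 37.9/1) / 3 = 7.93 mm/h.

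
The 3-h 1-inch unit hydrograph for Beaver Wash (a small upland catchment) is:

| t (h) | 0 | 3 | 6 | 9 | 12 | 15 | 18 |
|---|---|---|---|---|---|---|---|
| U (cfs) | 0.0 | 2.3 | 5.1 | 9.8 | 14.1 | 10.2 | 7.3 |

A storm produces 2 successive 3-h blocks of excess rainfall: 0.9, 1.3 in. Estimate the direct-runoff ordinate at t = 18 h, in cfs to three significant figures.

Q ≈ 19.8 cfs

By discrete convolution, Q_j = Σ (P_i / 1 in) · U_{j−i}.
At t = 18 h (j=6): Q = (0.9/1)·7.3 + (1.3/1)·10.2 = 19.8 cfs.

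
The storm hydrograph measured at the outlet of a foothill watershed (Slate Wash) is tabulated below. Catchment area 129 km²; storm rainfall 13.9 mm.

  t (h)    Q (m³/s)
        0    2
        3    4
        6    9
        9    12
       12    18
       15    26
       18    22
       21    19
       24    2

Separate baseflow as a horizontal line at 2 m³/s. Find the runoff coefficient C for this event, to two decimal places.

ΣQ_DR = 96.00 m³/s; V = ΣQ_DR·Δt = 1.037 × 10^6 m³.
Runoff depth d = V / A = 8.037 mm.
C = d / P = 8.037 / 13.9 = 0.58.

C ≈ 0.58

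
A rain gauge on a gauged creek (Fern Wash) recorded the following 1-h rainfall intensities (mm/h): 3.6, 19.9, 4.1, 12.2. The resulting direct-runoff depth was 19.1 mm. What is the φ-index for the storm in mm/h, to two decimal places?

φ ≈ 6.50 mm/h

Only the 2 blocks with intensity above φ contribute runoff: 19.9, 12.2 mm/h.
Σ(I−φ)·Δt = d  ⇒  (19.9+12.2 − 2φ)·1 = 19.1
φ = (32.10 − 19.1/1) / 2 = 6.50 mm/h.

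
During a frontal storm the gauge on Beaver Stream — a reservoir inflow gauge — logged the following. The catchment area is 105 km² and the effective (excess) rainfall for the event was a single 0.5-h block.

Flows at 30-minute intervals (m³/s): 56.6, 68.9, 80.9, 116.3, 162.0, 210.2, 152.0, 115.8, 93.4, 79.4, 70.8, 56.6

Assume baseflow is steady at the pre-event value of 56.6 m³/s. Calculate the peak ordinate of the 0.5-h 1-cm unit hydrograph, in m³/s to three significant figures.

Direct runoff: 0.0, 12.3, 24.3, 59.7, 105.4, 153.6, 95.4, 59.2, 36.8, 22.8, 14.2, 0.0 m³/s; ΣQ_DR = 583.7 m³/s, peak = 153.6 m³/s.
Runoff depth d = ΣQ_DR·Δt / A = 583.7 × 1800 / (105 km²) = 10.01 mm.
The 1-cm UH is the DRH scaled by (10 mm)/d, so U_p = 153.6 × 10/10.01 = 154 m³/s.

U_p ≈ 154 m³/s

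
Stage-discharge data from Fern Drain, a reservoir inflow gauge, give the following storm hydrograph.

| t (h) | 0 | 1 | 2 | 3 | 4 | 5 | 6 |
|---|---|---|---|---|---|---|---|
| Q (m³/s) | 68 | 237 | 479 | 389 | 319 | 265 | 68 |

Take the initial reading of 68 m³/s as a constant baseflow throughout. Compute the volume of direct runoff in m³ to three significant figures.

Direct-runoff ordinates (Q − Q_b): 0.0, 169.0, 411.0, 321.0, 251.0, 197.0, 0.0 m³/s.
ΣQ_DR = 1349 m³/s.
With Δt = 1 h = 3600 s, V = ΣQ_DR · Δt = 1349 × 3600 = 4.86 × 10^6 m³.

V ≈ 4.86 × 10^6 m³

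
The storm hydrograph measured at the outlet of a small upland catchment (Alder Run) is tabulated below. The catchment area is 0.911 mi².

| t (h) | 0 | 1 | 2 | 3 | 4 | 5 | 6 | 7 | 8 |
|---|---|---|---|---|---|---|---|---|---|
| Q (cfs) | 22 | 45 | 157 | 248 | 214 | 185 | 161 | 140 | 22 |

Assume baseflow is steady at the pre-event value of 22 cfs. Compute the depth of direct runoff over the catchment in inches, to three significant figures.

d ≈ 1.69 in

Direct runoff: 0.0, 23.0, 135.0, 226.0, 192.0, 163.0, 139.0, 118.0, 0.0 cfs; ΣQ_DR = 996.0 cfs.
V = ΣQ_DR · Δt = 996.0 × 3600 s = 3.586 × 10^6 ft³.
Over A = 0.911 mi², depth = V / A = 1.69 in.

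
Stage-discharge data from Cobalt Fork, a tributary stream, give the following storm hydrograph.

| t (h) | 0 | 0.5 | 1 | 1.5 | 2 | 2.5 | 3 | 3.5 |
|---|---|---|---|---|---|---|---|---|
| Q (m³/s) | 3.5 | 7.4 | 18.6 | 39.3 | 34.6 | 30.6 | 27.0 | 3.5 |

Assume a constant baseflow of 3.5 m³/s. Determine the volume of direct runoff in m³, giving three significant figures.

V ≈ 2.46 × 10^5 m³

Direct-runoff ordinates (Q − Q_b): 0.0, 3.9, 15.1, 35.8, 31.1, 27.1, 23.5, 0.0 m³/s.
ΣQ_DR = 136.5 m³/s.
With Δt = 0.5 h = 1800 s, V = ΣQ_DR · Δt = 136.5 × 1800 = 2.46 × 10^5 m³.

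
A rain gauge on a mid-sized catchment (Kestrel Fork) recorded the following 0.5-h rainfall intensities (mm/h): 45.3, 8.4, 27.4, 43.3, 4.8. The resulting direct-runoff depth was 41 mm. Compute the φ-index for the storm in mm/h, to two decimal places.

φ ≈ 11.33 mm/h

Only the 3 blocks with intensity above φ contribute runoff: 45.3, 27.4, 43.3 mm/h.
Σ(I−φ)·Δt = d  ⇒  (45.3+27.4+43.3 − 3φ)·0.5 = 41
φ = (116.0 − 41/0.5) / 3 = 11.33 mm/h.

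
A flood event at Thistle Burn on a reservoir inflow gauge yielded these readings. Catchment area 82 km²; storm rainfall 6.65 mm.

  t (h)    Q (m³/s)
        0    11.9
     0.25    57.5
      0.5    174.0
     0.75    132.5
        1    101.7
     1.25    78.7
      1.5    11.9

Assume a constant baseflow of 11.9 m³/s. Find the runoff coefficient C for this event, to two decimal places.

ΣQ_DR = 484.9 m³/s; V = ΣQ_DR·Δt = 4.364 × 10^5 m³.
Runoff depth d = V / A = 5.322 mm.
C = d / P = 5.322 / 6.65 = 0.80.

C ≈ 0.80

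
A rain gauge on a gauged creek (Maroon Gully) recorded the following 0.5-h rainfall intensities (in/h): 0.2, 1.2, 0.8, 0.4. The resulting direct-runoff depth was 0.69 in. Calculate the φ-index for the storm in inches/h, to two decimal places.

Only the 3 blocks with intensity above φ contribute runoff: 1.2, 0.8, 0.4 in/h.
Σ(I−φ)·Δt = d  ⇒  (1.2+0.8+0.4 − 3φ)·0.5 = 0.69
φ = (2.400 − 0.69/0.5) / 3 = 0.34 in/h.

φ ≈ 0.34 in/h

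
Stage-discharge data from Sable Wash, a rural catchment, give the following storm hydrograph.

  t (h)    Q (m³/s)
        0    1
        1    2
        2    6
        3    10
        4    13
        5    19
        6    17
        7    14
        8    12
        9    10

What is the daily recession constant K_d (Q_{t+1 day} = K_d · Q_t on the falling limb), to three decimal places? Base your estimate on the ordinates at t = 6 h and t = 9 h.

K_d ≈ 0.014

Between t = 6 h and t = 9 h the flow falls from 17 to 10 m³/s over 3×1 h = 3 h.
Per-interval ratio K = (10/17)^(1/3) = 0.8379; K_d = K^(24/1) = 0.014.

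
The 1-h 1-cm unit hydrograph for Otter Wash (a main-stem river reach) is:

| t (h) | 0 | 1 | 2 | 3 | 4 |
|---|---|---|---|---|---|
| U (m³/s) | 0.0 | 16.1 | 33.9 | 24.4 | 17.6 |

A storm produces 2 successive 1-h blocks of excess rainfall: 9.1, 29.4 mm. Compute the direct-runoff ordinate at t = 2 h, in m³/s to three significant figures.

By discrete convolution, Q_j = Σ (P_i / 10 mm) · U_{j−i}.
At t = 2 h (j=2): Q = (9.1/10)·33.9 + (29.4/10)·16.1 = 78.2 m³/s.

Q ≈ 78.2 m³/s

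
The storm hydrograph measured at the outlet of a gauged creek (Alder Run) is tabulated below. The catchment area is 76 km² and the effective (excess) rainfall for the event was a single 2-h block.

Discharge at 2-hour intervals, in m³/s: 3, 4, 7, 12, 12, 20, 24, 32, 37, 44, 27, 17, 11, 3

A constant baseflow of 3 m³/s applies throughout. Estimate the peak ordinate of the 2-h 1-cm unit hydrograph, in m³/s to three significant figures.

Direct runoff: 0.0, 1.0, 4.0, 9.0, 9.0, 17.0, 21.0, 29.0, 34.0, 41.0, 24.0, 14.0, 8.0, 0.0 m³/s; ΣQ_DR = 211.0 m³/s, peak = 41.0 m³/s.
Runoff depth d = ΣQ_DR·Δt / A = 211.0 × 7200 / (76 km²) = 19.99 mm.
The 1-cm UH is the DRH scaled by (10 mm)/d, so U_p = 41.0 × 10/19.99 = 20.5 m³/s.

U_p ≈ 20.5 m³/s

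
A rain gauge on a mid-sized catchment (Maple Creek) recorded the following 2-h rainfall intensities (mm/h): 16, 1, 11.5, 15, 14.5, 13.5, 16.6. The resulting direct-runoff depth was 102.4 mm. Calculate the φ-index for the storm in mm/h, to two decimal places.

φ ≈ 5.98 mm/h

Only the 6 blocks with intensity above φ contribute runoff: 16, 11.5, 15, 14.5, 13.5, 16.6 mm/h.
Σ(I−φ)·Δt = d  ⇒  (16+11.5+15+14.5+13.5+16.6 − 6φ)·2 = 102.4
φ = (87.10 − 102.4/2) / 6 = 5.98 mm/h.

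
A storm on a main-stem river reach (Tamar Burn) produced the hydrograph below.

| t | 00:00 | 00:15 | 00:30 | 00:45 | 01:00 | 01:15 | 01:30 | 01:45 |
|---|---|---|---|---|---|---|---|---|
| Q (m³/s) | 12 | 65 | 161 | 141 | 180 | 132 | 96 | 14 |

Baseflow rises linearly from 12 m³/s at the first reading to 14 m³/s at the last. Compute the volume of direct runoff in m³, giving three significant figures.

Direct-runoff ordinates (Q − Q_b): 0.00, 52.71, 148.43, 128.14, 166.86, 118.57, 82.29, 0.00 m³/s.
ΣQ_DR = 697.0 m³/s.
With Δt = 0.25 h = 900 s, V = ΣQ_DR · Δt = 697.0 × 900 = 6.27 × 10^5 m³.

V ≈ 6.27 × 10^5 m³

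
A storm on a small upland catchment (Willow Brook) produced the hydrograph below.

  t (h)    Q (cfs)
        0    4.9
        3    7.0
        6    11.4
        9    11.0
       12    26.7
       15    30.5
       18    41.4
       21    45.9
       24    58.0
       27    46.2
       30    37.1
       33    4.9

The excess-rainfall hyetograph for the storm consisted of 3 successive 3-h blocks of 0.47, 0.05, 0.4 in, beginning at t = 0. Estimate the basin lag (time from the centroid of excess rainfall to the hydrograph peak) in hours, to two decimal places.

Centroid of excess rainfall: t_c = Σ P_i·t̄_i / ΣP_i = 4.2717 h (block centres at 1.5, 4.5, 7.5 h).
Hydrograph peak occurs at t = 24 h, so basin lag t_L = 24 − 4.2717 = 19.73 h.

t_L ≈ 19.73 h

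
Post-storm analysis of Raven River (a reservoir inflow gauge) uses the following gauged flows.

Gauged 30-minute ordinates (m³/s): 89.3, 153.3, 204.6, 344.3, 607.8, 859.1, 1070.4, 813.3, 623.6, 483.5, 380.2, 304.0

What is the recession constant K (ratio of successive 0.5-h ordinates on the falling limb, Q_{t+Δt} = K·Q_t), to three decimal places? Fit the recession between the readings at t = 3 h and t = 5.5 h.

Using the recession-limb readings at t = 3 h and t = 5.5 h: Q falls from 1070.4 to 304.0 m³/s over 5 intervals.
K = (Q₂/Q₁)^(1/5) = (304.0/1070.4)^(1/5) = 0.777.

K ≈ 0.777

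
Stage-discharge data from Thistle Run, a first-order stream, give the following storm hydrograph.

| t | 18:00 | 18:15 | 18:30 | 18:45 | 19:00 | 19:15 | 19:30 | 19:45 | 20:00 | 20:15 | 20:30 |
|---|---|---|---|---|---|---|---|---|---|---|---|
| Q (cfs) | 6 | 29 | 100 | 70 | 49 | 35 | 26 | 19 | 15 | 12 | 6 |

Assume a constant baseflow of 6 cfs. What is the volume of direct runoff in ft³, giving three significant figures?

Direct-runoff ordinates (Q − Q_b): 0.0, 23.0, 94.0, 64.0, 43.0, 29.0, 20.0, 13.0, 9.0, 6.0, 0.0 cfs.
ΣQ_DR = 301.0 cfs.
With Δt = 0.25 h = 900 s, V = ΣQ_DR · Δt = 301.0 × 900 = 2.71 × 10^5 ft³.

V ≈ 2.71 × 10^5 ft³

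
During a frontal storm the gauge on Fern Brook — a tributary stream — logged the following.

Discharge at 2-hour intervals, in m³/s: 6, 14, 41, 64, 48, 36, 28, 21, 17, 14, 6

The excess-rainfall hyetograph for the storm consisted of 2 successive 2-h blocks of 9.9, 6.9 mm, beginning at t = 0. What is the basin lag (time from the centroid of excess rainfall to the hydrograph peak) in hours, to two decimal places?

Centroid of excess rainfall: t_c = Σ P_i·t̄_i / ΣP_i = 1.8214 h (block centres at 1, 3 h).
Hydrograph peak occurs at t = 6 h, so basin lag t_L = 6 − 1.8214 = 4.18 h.

t_L ≈ 4.18 h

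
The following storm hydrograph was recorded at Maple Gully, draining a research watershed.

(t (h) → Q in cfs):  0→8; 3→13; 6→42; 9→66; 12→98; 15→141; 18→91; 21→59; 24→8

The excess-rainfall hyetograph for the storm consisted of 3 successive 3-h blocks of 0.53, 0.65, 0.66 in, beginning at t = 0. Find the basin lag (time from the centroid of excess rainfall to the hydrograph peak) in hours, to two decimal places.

t_L ≈ 10.29 h

Centroid of excess rainfall: t_c = Σ P_i·t̄_i / ΣP_i = 4.7120 h (block centres at 1.5, 4.5, 7.5 h).
Hydrograph peak occurs at t = 15 h, so basin lag t_L = 15 − 4.7120 = 10.29 h.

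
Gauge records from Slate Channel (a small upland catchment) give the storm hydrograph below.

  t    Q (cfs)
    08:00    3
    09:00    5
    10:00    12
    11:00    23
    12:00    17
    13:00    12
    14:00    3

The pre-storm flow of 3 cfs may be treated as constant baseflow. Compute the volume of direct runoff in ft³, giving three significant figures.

Direct-runoff ordinates (Q − Q_b): 0.0, 2.0, 9.0, 20.0, 14.0, 9.0, 0.0 cfs.
ΣQ_DR = 54.00 cfs.
With Δt = 1 h = 3600 s, V = ΣQ_DR · Δt = 54.00 × 3600 = 1.94 × 10^5 ft³.

V ≈ 1.94 × 10^5 ft³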